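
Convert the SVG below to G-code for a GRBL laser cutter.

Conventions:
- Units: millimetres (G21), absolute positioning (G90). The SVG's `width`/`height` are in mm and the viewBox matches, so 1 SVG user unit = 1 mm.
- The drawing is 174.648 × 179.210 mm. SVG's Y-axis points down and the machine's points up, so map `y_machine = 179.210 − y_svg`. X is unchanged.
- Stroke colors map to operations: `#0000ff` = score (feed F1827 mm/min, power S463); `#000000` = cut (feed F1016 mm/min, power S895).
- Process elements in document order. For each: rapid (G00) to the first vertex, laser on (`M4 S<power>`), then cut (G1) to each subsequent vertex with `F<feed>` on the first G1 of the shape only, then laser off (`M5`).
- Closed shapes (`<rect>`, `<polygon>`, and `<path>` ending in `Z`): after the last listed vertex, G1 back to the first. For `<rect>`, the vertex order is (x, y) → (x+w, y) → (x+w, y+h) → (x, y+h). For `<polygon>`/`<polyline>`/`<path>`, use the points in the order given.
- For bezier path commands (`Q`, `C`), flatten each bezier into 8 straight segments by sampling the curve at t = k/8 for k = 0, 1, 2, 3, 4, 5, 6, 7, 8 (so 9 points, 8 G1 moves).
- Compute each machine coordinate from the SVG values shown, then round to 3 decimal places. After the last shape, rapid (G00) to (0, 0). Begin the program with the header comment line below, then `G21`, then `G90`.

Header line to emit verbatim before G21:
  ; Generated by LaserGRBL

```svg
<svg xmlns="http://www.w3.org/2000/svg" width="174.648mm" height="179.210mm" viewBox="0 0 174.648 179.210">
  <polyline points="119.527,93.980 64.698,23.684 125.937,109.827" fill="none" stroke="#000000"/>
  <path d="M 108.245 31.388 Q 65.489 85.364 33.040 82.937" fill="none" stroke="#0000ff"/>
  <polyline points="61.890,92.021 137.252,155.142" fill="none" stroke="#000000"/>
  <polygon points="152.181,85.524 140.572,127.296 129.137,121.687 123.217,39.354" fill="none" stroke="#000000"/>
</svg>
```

Since the viewBox matches the mm dimensions, user units are millimetres directly. The only transform is the Y-flip y_m = 179.210 − y_svg.

Shape 1 is a open polyline drawn with `<polyline>`. Its stroke #000000 means cut at S895, F1016. After flipping Y the toolpath is (119.527,85.230) → (64.698,155.526) → (125.937,69.383).

Shape 2 is a quadratic bezier drawn with `<path>`. Its stroke #0000ff means score at S463, F1827. After flipping Y the toolpath is (108.245,147.822) → (97.717,135.209) → (87.511,124.359) → (77.627,115.272) → (68.066,107.947) → (58.826,102.384) → (49.909,98.585) → (41.313,96.548) → (33.040,96.273).

Shape 3 is a line segment drawn with `<polyline>`. Its stroke #000000 means cut at S895, F1016. After flipping Y the toolpath is (61.890,87.189) → (137.252,24.068).

Shape 4 is a closed polygon drawn with `<polygon>`. Its stroke #000000 means cut at S895, F1016. After flipping Y the toolpath is (152.181,93.686) → (140.572,51.914) → (129.137,57.523) → (123.217,139.856) → (152.181,93.686), returning to the start.

; Generated by LaserGRBL
G21
G90
G00 X119.527 Y85.230
M4 S895
G1 X64.698 Y155.526 F1016
G1 X125.937 Y69.383
M5
G00 X108.245 Y147.822
M4 S463
G1 X97.717 Y135.209 F1827
G1 X87.511 Y124.359
G1 X77.627 Y115.272
G1 X68.066 Y107.947
G1 X58.826 Y102.384
G1 X49.909 Y98.585
G1 X41.313 Y96.548
G1 X33.040 Y96.273
M5
G00 X61.890 Y87.189
M4 S895
G1 X137.252 Y24.068 F1016
M5
G00 X152.181 Y93.686
M4 S895
G1 X140.572 Y51.914 F1016
G1 X129.137 Y57.523
G1 X123.217 Y139.856
G1 X152.181 Y93.686
M5
G00 X0.000 Y0.000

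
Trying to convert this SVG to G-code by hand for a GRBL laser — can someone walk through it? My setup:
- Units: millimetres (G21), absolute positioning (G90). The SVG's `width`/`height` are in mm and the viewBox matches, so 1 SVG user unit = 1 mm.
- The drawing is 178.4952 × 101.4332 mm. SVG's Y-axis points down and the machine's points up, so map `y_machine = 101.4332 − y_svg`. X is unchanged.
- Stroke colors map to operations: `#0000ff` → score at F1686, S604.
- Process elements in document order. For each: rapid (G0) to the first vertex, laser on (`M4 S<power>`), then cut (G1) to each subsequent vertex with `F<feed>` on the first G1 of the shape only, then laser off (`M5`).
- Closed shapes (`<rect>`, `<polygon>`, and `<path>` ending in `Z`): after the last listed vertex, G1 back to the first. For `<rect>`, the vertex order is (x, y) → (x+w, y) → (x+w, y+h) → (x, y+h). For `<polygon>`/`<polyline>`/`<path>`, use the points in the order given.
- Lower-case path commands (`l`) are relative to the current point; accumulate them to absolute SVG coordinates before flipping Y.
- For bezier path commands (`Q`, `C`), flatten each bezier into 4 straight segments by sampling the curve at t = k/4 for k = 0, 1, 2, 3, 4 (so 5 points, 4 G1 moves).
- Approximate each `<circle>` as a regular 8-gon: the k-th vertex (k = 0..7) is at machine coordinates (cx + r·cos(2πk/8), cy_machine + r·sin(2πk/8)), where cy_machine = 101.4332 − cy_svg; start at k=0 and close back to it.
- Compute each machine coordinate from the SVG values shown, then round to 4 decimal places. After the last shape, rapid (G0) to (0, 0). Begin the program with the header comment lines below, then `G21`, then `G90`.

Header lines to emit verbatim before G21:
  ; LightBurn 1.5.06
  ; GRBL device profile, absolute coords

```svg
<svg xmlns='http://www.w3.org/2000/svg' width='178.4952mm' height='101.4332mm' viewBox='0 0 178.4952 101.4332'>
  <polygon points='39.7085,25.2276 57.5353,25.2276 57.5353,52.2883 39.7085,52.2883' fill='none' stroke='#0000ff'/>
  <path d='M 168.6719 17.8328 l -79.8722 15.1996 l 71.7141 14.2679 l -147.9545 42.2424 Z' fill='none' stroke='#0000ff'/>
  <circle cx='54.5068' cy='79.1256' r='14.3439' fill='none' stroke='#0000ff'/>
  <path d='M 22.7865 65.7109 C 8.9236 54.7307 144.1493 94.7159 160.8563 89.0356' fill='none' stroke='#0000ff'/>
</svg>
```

; LightBurn 1.5.06
; GRBL device profile, absolute coords
G21
G90
G0 X39.7085 Y76.2056
M4 S604
G1 X57.5353 Y76.2056 F1686
G1 X57.5353 Y49.1449
G1 X39.7085 Y49.1449
G1 X39.7085 Y76.2056
M5
G0 X168.6719 Y83.6004
M4 S604
G1 X88.7997 Y68.4008 F1686
G1 X160.5138 Y54.1329
G1 X12.5593 Y11.8905
G1 X168.6719 Y83.6004
M5
G0 X68.8507 Y22.3076
M4 S604
G1 X64.6495 Y32.4503 F1686
G1 X54.5068 Y36.6515
G1 X44.3641 Y32.4503
G1 X40.1629 Y22.3076
G1 X44.3641 Y12.1649
G1 X54.5068 Y7.9637
G1 X64.6495 Y12.1649
G1 X68.8507 Y22.3076
M5
G0 X22.7865 Y35.7223
M4 S604
G1 X36.1621 Y35.9113 F1686
G1 X80.3577 Y26.0474
G1 X130.2852 Y15.1898
G1 X160.8563 Y12.3976
M5
G0 X0.0000 Y0.0000

viewBox `0 0 178.4952 101.4332` with mm width/height → 1 unit = 1 mm. Flip: y_m = 101.4332 − y_svg.

**Shape 1** — `<polygon>` rectangle, stroke `#0000ff` → score (S604, F1686). Machine vertices: (39.7085,76.2056) → (57.5353,76.2056) → (57.5353,49.1449) → (39.7085,49.1449) → (39.7085,76.2056). Closed: final G1 returns to the first vertex.

**Shape 2** — `<path>` closed polygon, stroke `#0000ff` → score (S604, F1686). Machine vertices: (168.6719,83.6004) → (88.7997,68.4008) → (160.5138,54.1329) → (12.5593,11.8905) → (168.6719,83.6004). Closed: final G1 returns to the first vertex.

**Shape 3** — `<circle>` circle, stroke `#0000ff` → score (S604, F1686). Machine vertices: (68.8507,22.3076) → (64.6495,32.4503) → (54.5068,36.6515) → (44.3641,32.4503) → (40.1629,22.3076) → (44.3641,12.1649) → (54.5068,7.9637) → (64.6495,12.1649) → (68.8507,22.3076). Closed: final G1 returns to the first vertex.

**Shape 4** — `<path>` cubic bezier, stroke `#0000ff` → score (S604, F1686). Control points (SVG): P0=(22.7865,65.7109), P1=(8.9236,54.7307), P2=(144.1493,94.7159), P3=(160.8563,89.0356); sampled at t=k/4. Machine vertices: (22.7865,35.7223) → (36.1621,35.9113) → (80.3577,26.0474) → (130.2852,15.1898) → (160.8563,12.3976). Open path.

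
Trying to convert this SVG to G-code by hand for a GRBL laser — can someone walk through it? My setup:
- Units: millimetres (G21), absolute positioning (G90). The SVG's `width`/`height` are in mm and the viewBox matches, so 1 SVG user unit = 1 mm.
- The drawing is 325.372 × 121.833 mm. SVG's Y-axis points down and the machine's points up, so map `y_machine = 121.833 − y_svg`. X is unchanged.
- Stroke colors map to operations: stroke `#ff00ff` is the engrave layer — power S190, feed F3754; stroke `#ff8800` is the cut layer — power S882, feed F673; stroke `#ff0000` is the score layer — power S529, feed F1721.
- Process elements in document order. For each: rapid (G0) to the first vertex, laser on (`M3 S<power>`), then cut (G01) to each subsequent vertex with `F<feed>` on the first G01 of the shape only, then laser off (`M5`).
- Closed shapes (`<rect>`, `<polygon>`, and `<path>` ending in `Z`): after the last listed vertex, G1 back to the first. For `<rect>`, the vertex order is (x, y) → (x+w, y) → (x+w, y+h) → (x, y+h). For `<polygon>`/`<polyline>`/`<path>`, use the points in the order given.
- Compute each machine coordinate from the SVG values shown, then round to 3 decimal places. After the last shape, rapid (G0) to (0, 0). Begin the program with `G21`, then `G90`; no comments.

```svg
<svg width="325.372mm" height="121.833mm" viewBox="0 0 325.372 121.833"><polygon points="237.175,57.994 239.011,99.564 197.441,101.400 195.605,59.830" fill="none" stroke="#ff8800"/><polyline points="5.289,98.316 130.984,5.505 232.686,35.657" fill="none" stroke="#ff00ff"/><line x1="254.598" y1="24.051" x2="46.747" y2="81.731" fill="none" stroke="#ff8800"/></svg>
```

1 u = 1 mm; y_m = 121.833 − y.

[1] `<polygon>` regular polygon, #ff8800→cut S882 F673: (237.175,63.839) → (239.011,22.269) → (197.441,20.433) → (195.605,62.003) → (237.175,63.839) (closed)

[2] `<polyline>` open polyline, #ff00ff→engrave S190 F3754: (5.289,23.517) → (130.984,116.328) → (232.686,86.176)

[3] `<line>` line segment, #ff8800→cut S882 F673: (254.598,97.782) → (46.747,40.102)

G21
G90
G0 X237.175 Y63.839
M3 S882
G01 X239.011 Y22.269 F673
G01 X197.441 Y20.433
G01 X195.605 Y62.003
G01 X237.175 Y63.839
M5
G0 X5.289 Y23.517
M3 S190
G01 X130.984 Y116.328 F3754
G01 X232.686 Y86.176
M5
G0 X254.598 Y97.782
M3 S882
G01 X46.747 Y40.102 F673
M5
G0 X0.000 Y0.000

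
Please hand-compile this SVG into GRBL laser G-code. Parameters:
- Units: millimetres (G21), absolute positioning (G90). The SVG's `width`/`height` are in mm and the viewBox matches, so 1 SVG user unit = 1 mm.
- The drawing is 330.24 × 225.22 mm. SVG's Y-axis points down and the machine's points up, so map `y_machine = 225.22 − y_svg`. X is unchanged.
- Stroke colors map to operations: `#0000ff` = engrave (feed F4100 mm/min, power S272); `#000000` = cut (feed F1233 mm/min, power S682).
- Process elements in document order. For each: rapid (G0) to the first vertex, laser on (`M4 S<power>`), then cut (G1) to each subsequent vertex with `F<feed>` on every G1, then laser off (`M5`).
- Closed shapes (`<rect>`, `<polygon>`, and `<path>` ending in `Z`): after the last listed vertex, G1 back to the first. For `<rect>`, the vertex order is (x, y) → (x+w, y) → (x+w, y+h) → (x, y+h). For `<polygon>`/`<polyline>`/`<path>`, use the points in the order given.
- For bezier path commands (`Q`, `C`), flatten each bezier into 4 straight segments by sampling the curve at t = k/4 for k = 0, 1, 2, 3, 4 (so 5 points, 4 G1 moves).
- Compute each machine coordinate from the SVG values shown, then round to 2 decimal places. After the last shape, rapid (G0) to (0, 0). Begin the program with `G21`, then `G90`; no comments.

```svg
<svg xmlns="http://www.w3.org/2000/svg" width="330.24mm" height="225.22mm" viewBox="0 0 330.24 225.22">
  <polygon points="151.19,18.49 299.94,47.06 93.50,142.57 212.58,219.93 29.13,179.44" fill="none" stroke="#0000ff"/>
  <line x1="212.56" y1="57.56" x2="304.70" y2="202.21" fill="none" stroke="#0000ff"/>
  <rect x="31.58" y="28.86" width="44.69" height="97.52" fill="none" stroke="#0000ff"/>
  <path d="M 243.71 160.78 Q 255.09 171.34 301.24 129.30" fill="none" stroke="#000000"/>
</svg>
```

G21
G90
G0 X151.19 Y206.73
M4 S272
G1 X299.94 Y178.16 F4100
G1 X93.50 Y82.65 F4100
G1 X212.58 Y5.29 F4100
G1 X29.13 Y45.78 F4100
G1 X151.19 Y206.73 F4100
M5
G0 X212.56 Y167.66
M4 S272
G1 X304.70 Y23.01 F4100
M5
G0 X31.58 Y196.36
M4 S272
G1 X76.27 Y196.36 F4100
G1 X76.27 Y98.84 F4100
G1 X31.58 Y98.84 F4100
G1 X31.58 Y196.36 F4100
M5
G0 X243.71 Y64.44
M4 S682
G1 X251.57 Y62.45 F1233
G1 X263.78 Y67.03 F1233
G1 X280.34 Y78.19 F1233
G1 X301.24 Y95.92 F1233
M5
G0 X0.00 Y0.00

viewBox `0 0 330.24 225.22` with mm width/height → 1 unit = 1 mm. Flip: y_m = 225.22 − y_svg.

**Shape 1** — `<polygon>` closed polygon, stroke `#0000ff` → engrave (S272, F4100). Machine vertices: (151.19,206.73) → (299.94,178.16) → (93.50,82.65) → (212.58,5.29) → (29.13,45.78) → (151.19,206.73). Closed: final G1 returns to the first vertex.

**Shape 2** — `<line>` line segment, stroke `#0000ff` → engrave (S272, F4100). Machine vertices: (212.56,167.66) → (304.70,23.01). Open path.

**Shape 3** — `<rect>` rectangle, stroke `#0000ff` → engrave (S272, F4100). Machine vertices: (31.58,196.36) → (76.27,196.36) → (76.27,98.84) → (31.58,98.84) → (31.58,196.36). Closed: final G1 returns to the first vertex.

**Shape 4** — `<path>` quadratic bezier, stroke `#000000` → cut (S682, F1233). Control points (SVG): P0=(243.71,160.78), P1=(255.09,171.34), P2=(301.24,129.30); sampled at t=k/4. Machine vertices: (243.71,64.44) → (251.57,62.45) → (263.78,67.03) → (280.34,78.19) → (301.24,95.92). Open path.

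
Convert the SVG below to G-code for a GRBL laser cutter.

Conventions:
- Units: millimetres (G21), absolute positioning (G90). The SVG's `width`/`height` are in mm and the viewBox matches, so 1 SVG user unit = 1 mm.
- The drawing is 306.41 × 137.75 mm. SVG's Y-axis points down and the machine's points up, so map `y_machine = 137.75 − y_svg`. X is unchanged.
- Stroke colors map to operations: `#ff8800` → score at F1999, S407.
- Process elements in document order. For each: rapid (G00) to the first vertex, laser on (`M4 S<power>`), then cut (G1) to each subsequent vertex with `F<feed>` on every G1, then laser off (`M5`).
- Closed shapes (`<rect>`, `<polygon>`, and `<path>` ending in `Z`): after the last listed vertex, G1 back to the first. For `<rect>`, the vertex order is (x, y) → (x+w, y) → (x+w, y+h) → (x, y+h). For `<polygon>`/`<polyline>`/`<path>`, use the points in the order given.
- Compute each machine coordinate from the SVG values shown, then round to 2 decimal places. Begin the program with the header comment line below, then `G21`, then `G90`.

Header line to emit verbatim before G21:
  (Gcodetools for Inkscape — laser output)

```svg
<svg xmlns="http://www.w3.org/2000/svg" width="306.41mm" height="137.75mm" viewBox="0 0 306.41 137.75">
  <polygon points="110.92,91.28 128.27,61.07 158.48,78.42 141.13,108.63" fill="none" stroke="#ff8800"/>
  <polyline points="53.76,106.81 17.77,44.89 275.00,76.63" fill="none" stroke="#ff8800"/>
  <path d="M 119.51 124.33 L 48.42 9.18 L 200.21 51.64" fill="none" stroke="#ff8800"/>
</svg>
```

(Gcodetools for Inkscape — laser output)
G21
G90
G00 X110.92 Y46.47
M4 S407
G1 X128.27 Y76.68 F1999
G1 X158.48 Y59.33 F1999
G1 X141.13 Y29.12 F1999
G1 X110.92 Y46.47 F1999
M5
G00 X53.76 Y30.94
M4 S407
G1 X17.77 Y92.86 F1999
G1 X275.00 Y61.12 F1999
M5
G00 X119.51 Y13.42
M4 S407
G1 X48.42 Y128.57 F1999
G1 X200.21 Y86.11 F1999
M5

1 u = 1 mm; y_m = 137.75 − y.

[1] `<polygon>` regular polygon, #ff8800→score S407 F1999: (110.92,46.47) → (128.27,76.68) → (158.48,59.33) → (141.13,29.12) → (110.92,46.47) (closed)

[2] `<polyline>` open polyline, #ff8800→score S407 F1999: (53.76,30.94) → (17.77,92.86) → (275.00,61.12)

[3] `<path>` open polyline, #ff8800→score S407 F1999: (119.51,13.42) → (48.42,128.57) → (200.21,86.11)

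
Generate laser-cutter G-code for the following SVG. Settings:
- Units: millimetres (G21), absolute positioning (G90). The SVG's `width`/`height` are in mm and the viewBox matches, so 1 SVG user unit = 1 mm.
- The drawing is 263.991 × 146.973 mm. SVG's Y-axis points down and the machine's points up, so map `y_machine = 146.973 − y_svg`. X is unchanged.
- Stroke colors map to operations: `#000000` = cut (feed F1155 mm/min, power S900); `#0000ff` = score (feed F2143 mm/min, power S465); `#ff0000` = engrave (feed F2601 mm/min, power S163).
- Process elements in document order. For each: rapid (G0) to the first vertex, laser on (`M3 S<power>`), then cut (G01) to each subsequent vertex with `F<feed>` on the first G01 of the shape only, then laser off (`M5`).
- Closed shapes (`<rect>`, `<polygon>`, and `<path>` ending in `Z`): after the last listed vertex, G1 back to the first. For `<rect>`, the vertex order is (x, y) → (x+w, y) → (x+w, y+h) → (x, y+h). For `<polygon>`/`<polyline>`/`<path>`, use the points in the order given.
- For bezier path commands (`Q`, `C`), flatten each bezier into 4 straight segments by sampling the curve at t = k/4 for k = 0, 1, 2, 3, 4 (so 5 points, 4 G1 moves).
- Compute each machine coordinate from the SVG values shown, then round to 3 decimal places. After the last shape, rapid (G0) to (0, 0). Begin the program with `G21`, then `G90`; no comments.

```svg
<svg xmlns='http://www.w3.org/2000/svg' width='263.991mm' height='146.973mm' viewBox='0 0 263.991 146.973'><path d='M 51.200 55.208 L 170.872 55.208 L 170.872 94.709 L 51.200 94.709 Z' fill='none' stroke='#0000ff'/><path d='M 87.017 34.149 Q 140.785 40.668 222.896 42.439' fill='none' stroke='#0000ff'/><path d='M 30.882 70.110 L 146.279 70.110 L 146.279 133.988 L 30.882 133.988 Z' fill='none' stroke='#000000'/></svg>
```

1 u = 1 mm; y_m = 146.973 − y.

[1] `<path>` rectangle, #0000ff→score S465 F2143: (51.200,91.765) → (170.872,91.765) → (170.872,52.264) → (51.200,52.264) → (51.200,91.765) (closed)

[2] `<path>` quadratic bezier, #0000ff→score S465 F2143: (87.017,112.824) → (115.672,109.861) → (147.871,107.492) → (183.612,105.716) → (222.896,104.534)

[3] `<path>` rectangle, #000000→cut S900 F1155: (30.882,76.863) → (146.279,76.863) → (146.279,12.985) → (30.882,12.985) → (30.882,76.863) (closed)

G21
G90
G0 X51.200 Y91.765
M3 S465
G01 X170.872 Y91.765 F2143
G01 X170.872 Y52.264
G01 X51.200 Y52.264
G01 X51.200 Y91.765
M5
G0 X87.017 Y112.824
M3 S465
G01 X115.672 Y109.861 F2143
G01 X147.871 Y107.492
G01 X183.612 Y105.716
G01 X222.896 Y104.534
M5
G0 X30.882 Y76.863
M3 S900
G01 X146.279 Y76.863 F1155
G01 X146.279 Y12.985
G01 X30.882 Y12.985
G01 X30.882 Y76.863
M5
G0 X0.000 Y0.000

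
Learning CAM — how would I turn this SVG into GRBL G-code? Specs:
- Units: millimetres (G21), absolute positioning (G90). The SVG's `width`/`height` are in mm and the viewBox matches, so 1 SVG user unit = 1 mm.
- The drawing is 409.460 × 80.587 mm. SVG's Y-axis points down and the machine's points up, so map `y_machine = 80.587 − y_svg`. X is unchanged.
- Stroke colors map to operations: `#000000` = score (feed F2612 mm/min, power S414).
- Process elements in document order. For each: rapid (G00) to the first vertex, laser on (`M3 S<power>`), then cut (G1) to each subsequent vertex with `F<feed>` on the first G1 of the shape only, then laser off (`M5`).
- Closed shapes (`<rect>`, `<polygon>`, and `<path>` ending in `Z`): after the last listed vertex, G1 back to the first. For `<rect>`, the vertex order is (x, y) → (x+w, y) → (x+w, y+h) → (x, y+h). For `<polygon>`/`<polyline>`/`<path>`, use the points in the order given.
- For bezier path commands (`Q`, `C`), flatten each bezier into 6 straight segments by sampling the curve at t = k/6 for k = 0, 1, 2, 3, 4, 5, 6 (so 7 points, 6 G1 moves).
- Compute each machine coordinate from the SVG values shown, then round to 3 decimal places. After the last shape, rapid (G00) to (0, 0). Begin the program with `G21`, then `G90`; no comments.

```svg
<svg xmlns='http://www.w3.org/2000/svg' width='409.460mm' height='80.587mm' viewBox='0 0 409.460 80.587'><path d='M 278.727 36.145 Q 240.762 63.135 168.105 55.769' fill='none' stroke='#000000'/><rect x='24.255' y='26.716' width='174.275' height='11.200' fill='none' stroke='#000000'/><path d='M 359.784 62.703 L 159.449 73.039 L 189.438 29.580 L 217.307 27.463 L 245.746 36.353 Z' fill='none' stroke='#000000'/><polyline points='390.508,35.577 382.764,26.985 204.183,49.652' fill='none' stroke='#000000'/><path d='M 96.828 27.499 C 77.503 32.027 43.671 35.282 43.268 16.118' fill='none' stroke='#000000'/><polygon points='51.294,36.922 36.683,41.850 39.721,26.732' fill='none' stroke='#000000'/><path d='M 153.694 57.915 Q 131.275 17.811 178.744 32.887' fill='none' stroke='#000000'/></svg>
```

G21
G90
G00 X278.727 Y44.442
M3 S414
G1 X265.108 Y36.400 F2612
G1 X249.562 Y30.266
G1 X232.089 Y26.041
G1 X212.688 Y23.725
G1 X191.360 Y23.317
G1 X168.105 Y24.818
M5
G00 X24.255 Y53.871
M3 S414
G1 X198.530 Y53.871 F2612
G1 X198.530 Y42.671
G1 X24.255 Y42.671
G1 X24.255 Y53.871
M5
G00 X359.784 Y17.884
M3 S414
G1 X159.449 Y7.548 F2612
G1 X189.438 Y51.007
G1 X217.307 Y53.124
G1 X245.746 Y44.234
G1 X359.784 Y17.884
M5
G00 X390.508 Y45.010
M3 S414
G1 X382.764 Y53.602 F2612
G1 X204.183 Y30.935
M5
G00 X96.828 Y53.088
M3 S414
G1 X86.179 Y51.028 F2612
G1 X74.443 Y49.768
G1 X62.952 Y49.894
G1 X53.039 Y51.995
G1 X46.033 Y56.657
G1 X43.268 Y64.469
M5
G00 X51.294 Y43.665
M3 S414
G1 X36.683 Y38.737 F2612
G1 X39.721 Y53.855
G1 X51.294 Y43.665
M5
G00 X153.694 Y22.672
M3 S414
G1 X148.162 Y34.507 F2612
G1 X146.513 Y43.277
G1 X148.747 Y48.981
G1 X154.863 Y51.620
G1 X164.862 Y51.193
G1 X178.744 Y47.700
M5
G00 X0.000 Y0.000

1 u = 1 mm; y_m = 80.587 − y.

[1] `<path>` quadratic bezier, #000000→score S414 F2612: (278.727,44.442) → (265.108,36.400) → (249.562,30.266) → (232.089,26.041) → (212.688,23.725) → (191.360,23.317) → (168.105,24.818)

[2] `<rect>` rectangle, #000000→score S414 F2612: (24.255,53.871) → (198.530,53.871) → (198.530,42.671) → (24.255,42.671) → (24.255,53.871) (closed)

[3] `<path>` closed polygon, #000000→score S414 F2612: (359.784,17.884) → (159.449,7.548) → (189.438,51.007) → (217.307,53.124) → (245.746,44.234) → (359.784,17.884) (closed)

[4] `<polyline>` open polyline, #000000→score S414 F2612: (390.508,45.010) → (382.764,53.602) → (204.183,30.935)

[5] `<path>` cubic bezier, #000000→score S414 F2612: (96.828,53.088) → (86.179,51.028) → (74.443,49.768) → (62.952,49.894) → (53.039,51.995) → (46.033,56.657) → (43.268,64.469)

[6] `<polygon>` regular polygon, #000000→score S414 F2612: (51.294,43.665) → (36.683,38.737) → (39.721,53.855) → (51.294,43.665) (closed)

[7] `<path>` quadratic bezier, #000000→score S414 F2612: (153.694,22.672) → (148.162,34.507) → (146.513,43.277) → (148.747,48.981) → (154.863,51.620) → (164.862,51.193) → (178.744,47.700)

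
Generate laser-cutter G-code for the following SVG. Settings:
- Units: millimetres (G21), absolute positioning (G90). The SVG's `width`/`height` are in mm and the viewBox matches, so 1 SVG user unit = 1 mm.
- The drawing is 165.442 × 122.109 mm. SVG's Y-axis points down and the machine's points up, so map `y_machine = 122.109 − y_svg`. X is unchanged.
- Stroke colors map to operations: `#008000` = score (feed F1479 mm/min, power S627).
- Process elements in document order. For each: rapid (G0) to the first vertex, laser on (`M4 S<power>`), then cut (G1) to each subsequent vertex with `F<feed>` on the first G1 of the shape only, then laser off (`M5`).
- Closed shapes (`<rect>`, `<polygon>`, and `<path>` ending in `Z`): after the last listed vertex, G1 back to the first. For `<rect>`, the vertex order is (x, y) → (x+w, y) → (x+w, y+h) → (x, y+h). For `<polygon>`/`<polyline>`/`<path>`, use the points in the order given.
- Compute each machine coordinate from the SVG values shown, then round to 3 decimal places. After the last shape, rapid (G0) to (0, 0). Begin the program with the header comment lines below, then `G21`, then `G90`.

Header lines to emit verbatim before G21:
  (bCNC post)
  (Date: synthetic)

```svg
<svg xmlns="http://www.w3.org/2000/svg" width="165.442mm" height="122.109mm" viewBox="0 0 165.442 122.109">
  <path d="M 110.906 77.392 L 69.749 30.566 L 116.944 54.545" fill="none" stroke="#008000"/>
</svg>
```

(bCNC post)
(Date: synthetic)
G21
G90
G0 X110.906 Y44.717
M4 S627
G1 X69.749 Y91.543 F1479
G1 X116.944 Y67.564
M5
G0 X0.000 Y0.000

1 u = 1 mm; y_m = 122.109 − y.

[1] `<path>` open polyline, #008000→score S627 F1479: (110.906,44.717) → (69.749,91.543) → (116.944,67.564)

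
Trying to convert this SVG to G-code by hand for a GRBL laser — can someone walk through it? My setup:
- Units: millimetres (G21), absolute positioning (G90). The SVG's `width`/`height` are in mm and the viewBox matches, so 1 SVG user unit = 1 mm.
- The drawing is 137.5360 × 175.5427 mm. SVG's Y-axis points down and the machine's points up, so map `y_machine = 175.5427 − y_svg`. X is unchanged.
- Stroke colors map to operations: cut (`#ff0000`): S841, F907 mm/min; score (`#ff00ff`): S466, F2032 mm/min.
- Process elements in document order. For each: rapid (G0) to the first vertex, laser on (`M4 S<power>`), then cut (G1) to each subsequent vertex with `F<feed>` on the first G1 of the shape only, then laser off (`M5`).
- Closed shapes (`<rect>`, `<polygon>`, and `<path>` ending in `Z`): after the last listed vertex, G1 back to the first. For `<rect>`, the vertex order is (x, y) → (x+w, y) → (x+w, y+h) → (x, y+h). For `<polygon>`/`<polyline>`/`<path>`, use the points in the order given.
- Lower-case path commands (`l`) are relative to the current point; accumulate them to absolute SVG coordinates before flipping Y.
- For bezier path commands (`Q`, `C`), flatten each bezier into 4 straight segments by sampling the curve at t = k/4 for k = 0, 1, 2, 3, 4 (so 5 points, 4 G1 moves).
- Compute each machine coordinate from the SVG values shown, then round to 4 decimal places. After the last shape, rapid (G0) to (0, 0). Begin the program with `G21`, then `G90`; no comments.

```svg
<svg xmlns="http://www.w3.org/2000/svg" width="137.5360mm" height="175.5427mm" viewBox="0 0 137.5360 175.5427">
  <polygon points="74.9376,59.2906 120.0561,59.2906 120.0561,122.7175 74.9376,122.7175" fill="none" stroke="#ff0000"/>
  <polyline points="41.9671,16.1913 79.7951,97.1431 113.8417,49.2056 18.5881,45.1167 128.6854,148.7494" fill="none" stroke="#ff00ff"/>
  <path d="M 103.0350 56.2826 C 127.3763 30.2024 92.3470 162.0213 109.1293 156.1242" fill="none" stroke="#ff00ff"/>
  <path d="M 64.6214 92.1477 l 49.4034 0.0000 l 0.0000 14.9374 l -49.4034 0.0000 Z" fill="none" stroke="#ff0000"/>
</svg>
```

Since the viewBox matches the mm dimensions, user units are millimetres directly. The only transform is the Y-flip y_m = 175.5427 − y_svg.

Shape 1 is a rectangle drawn with `<polygon>`. Its stroke #ff0000 means cut at S841, F907. After flipping Y the toolpath is (74.9376,116.2521) → (120.0561,116.2521) → (120.0561,52.8252) → (74.9376,52.8252) → (74.9376,116.2521), returning to the start.

Shape 2 is a open polyline drawn with `<polyline>`. Its stroke #ff00ff means score at S466, F2032. After flipping Y the toolpath is (41.9671,159.3514) → (79.7951,78.3996) → (113.8417,126.3371) → (18.5881,130.4260) → (128.6854,26.7933).

Shape 3 is a cubic bezier drawn with `<path>`. Its stroke #ff00ff means score at S466, F2032. After flipping Y the toolpath is (103.0350,119.2601) → (111.8962,113.8332) → (108.9168,76.9080) → (104.5200,36.1984) → (109.1293,19.4185).

Shape 4 is a rectangle drawn with `<path>`. Its stroke #ff0000 means cut at S841, F907. After flipping Y the toolpath is (64.6214,83.3950) → (114.0248,83.3950) → (114.0248,68.4576) → (64.6214,68.4576) → (64.6214,83.3950), returning to the start.

G21
G90
G0 X74.9376 Y116.2521
M4 S841
G1 X120.0561 Y116.2521 F907
G1 X120.0561 Y52.8252
G1 X74.9376 Y52.8252
G1 X74.9376 Y116.2521
M5
G0 X41.9671 Y159.3514
M4 S466
G1 X79.7951 Y78.3996 F2032
G1 X113.8417 Y126.3371
G1 X18.5881 Y130.4260
G1 X128.6854 Y26.7933
M5
G0 X103.0350 Y119.2601
M4 S466
G1 X111.8962 Y113.8332 F2032
G1 X108.9168 Y76.9080
G1 X104.5200 Y36.1984
G1 X109.1293 Y19.4185
M5
G0 X64.6214 Y83.3950
M4 S841
G1 X114.0248 Y83.3950 F907
G1 X114.0248 Y68.4576
G1 X64.6214 Y68.4576
G1 X64.6214 Y83.3950
M5
G0 X0.0000 Y0.0000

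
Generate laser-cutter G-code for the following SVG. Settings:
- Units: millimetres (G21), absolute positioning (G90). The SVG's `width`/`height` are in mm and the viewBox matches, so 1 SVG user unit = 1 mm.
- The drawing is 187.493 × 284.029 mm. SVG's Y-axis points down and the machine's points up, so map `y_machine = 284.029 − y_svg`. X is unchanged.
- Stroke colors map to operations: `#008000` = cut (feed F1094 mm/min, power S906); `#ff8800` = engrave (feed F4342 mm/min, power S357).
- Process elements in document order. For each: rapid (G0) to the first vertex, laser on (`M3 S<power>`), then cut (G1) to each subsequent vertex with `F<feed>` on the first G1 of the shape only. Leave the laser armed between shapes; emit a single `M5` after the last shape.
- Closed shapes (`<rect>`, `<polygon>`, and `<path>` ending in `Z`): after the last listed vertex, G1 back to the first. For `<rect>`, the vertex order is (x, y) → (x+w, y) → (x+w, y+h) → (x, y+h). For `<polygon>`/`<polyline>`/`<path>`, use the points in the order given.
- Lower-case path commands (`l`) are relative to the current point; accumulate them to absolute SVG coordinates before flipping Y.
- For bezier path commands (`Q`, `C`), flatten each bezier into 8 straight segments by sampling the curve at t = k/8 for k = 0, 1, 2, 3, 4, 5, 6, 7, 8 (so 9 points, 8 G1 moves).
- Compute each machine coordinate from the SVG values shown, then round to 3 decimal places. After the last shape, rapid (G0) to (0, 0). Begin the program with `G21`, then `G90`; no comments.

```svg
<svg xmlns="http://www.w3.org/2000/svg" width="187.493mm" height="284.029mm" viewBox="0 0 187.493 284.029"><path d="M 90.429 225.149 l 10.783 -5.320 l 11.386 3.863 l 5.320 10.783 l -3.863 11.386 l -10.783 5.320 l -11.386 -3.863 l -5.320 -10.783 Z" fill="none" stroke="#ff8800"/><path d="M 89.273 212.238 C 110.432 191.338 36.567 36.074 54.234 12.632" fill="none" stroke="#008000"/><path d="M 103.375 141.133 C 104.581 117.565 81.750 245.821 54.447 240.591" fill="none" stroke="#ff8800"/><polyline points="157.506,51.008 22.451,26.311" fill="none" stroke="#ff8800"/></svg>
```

1 u = 1 mm; y_m = 284.029 − y.

[1] `<path>` regular polygon, #ff8800→engrave S357 F4342: (90.429,58.880) → (101.212,64.200) → (112.598,60.337) → (117.918,49.554) → (114.055,38.168) → (103.272,32.848) → (91.886,36.711) → (86.566,47.494) → (90.429,58.880) (closed)

[2] `<path>` cubic bezier, #008000→cut S906 F1094: (89.273,71.791) → (93.118,85.407) → (90.240,108.500) → (82.827,137.951) → (73.063,170.641) → (63.136,203.449) → (55.231,233.258) → (51.535,256.947) → (54.234,271.397)

[3] `<path>` cubic bezier, #ff8800→engrave S357 F4342: (103.375,142.896) → (102.739,145.174) → (100.078,136.563) → (95.623,120.405) → (89.602,100.044) → (82.245,78.823) → (73.780,60.086) → (64.438,47.177) → (54.447,43.438)

[4] `<polyline>` line segment, #ff8800→engrave S357 F4342: (157.506,233.021) → (22.451,257.718)

G21
G90
G0 X90.429 Y58.880
M3 S357
G1 X101.212 Y64.200 F4342
G1 X112.598 Y60.337
G1 X117.918 Y49.554
G1 X114.055 Y38.168
G1 X103.272 Y32.848
G1 X91.886 Y36.711
G1 X86.566 Y47.494
G1 X90.429 Y58.880
G0 X89.273 Y71.791
M3 S906
G1 X93.118 Y85.407 F1094
G1 X90.240 Y108.500
G1 X82.827 Y137.951
G1 X73.063 Y170.641
G1 X63.136 Y203.449
G1 X55.231 Y233.258
G1 X51.535 Y256.947
G1 X54.234 Y271.397
G0 X103.375 Y142.896
M3 S357
G1 X102.739 Y145.174 F4342
G1 X100.078 Y136.563
G1 X95.623 Y120.405
G1 X89.602 Y100.044
G1 X82.245 Y78.823
G1 X73.780 Y60.086
G1 X64.438 Y47.177
G1 X54.447 Y43.438
G0 X157.506 Y233.021
M3 S357
G1 X22.451 Y257.718 F4342
M5
G0 X0.000 Y0.000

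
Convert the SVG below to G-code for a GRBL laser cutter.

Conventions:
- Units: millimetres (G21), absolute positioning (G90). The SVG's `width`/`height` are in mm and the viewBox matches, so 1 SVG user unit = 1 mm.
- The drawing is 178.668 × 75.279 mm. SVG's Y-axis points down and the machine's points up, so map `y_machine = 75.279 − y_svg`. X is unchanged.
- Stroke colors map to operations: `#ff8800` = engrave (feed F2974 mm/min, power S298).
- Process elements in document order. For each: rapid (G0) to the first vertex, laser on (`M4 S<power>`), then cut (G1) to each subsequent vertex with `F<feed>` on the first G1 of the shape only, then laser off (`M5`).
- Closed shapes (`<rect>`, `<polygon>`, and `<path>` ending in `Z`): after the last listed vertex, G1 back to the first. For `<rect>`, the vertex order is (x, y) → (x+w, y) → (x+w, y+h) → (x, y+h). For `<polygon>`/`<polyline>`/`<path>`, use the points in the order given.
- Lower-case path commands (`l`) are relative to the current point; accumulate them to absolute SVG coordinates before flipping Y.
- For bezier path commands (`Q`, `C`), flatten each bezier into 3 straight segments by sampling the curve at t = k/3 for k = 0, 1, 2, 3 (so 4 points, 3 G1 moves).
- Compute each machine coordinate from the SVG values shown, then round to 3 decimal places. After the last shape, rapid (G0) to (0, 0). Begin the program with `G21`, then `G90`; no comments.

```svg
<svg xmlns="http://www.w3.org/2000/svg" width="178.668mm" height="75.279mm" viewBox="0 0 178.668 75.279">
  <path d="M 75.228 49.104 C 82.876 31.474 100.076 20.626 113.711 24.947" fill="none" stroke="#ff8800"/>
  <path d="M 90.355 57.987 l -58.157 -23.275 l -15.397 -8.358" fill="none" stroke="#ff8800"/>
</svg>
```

G21
G90
G0 X75.228 Y26.175
M4 S298
G1 X85.574 Y41.234 F2974
G1 X99.373 Y49.907
G1 X113.711 Y50.332
M5
G0 X90.355 Y17.292
M4 S298
G1 X32.198 Y40.567 F2974
G1 X16.801 Y48.925
M5
G0 X0.000 Y0.000

viewBox `0 0 178.668 75.279` with mm width/height → 1 unit = 1 mm. Flip: y_m = 75.279 − y_svg.

**Shape 1** — `<path>` cubic bezier, stroke `#ff8800` → engrave (S298, F2974). Control points (SVG): P0=(75.228,49.104), P1=(82.876,31.474), P2=(100.076,20.626), P3=(113.711,24.947); sampled at t=k/3. Machine vertices: (75.228,26.175) → (85.574,41.234) → (99.373,49.907) → (113.711,50.332). Open path.

**Shape 2** — `<path>` open polyline, stroke `#ff8800` → engrave (S298, F2974). Machine vertices: (90.355,17.292) → (32.198,40.567) → (16.801,48.925). Open path.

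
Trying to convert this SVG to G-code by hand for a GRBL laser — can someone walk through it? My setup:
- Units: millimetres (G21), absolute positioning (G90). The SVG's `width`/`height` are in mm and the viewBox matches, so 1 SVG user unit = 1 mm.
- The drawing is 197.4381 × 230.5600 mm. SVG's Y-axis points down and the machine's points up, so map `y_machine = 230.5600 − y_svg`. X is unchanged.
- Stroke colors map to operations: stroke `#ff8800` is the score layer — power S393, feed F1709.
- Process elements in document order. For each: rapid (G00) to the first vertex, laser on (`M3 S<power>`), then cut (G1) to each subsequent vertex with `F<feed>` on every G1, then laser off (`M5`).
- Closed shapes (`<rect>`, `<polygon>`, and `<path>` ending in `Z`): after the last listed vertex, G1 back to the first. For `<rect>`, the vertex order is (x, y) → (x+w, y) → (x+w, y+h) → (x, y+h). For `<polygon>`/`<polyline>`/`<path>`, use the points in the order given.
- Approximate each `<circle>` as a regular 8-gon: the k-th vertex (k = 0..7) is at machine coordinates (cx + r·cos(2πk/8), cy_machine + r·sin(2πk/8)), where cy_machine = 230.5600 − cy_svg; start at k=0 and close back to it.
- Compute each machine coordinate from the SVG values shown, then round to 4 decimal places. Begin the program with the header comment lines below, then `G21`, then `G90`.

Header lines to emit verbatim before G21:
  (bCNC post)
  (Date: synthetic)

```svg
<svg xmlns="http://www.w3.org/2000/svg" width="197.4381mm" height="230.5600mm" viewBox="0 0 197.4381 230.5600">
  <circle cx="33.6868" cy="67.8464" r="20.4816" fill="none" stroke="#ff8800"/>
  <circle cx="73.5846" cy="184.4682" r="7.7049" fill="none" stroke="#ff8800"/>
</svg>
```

viewBox `0 0 197.4381 230.5600` with mm width/height → 1 unit = 1 mm. Flip: y_m = 230.5600 − y_svg.

**Shape 1** — `<circle>` circle, stroke `#ff8800` → score (S393, F1709). Machine vertices: (54.1684,162.7136) → (48.1695,177.1963) → (33.6868,183.1952) → (19.2041,177.1963) → (13.2052,162.7136) → (19.2041,148.2309) → (33.6868,142.2320) → (48.1695,148.2309) → (54.1684,162.7136). Closed: final G1 returns to the first vertex.

**Shape 2** — `<circle>` circle, stroke `#ff8800` → score (S393, F1709). Machine vertices: (81.2895,46.0918) → (79.0328,51.5400) → (73.5846,53.7967) → (68.1364,51.5400) → (65.8797,46.0918) → (68.1364,40.6436) → (73.5846,38.3869) → (79.0328,40.6436) → (81.2895,46.0918). Closed: final G1 returns to the first vertex.

(bCNC post)
(Date: synthetic)
G21
G90
G00 X54.1684 Y162.7136
M3 S393
G1 X48.1695 Y177.1963 F1709
G1 X33.6868 Y183.1952 F1709
G1 X19.2041 Y177.1963 F1709
G1 X13.2052 Y162.7136 F1709
G1 X19.2041 Y148.2309 F1709
G1 X33.6868 Y142.2320 F1709
G1 X48.1695 Y148.2309 F1709
G1 X54.1684 Y162.7136 F1709
M5
G00 X81.2895 Y46.0918
M3 S393
G1 X79.0328 Y51.5400 F1709
G1 X73.5846 Y53.7967 F1709
G1 X68.1364 Y51.5400 F1709
G1 X65.8797 Y46.0918 F1709
G1 X68.1364 Y40.6436 F1709
G1 X73.5846 Y38.3869 F1709
G1 X79.0328 Y40.6436 F1709
G1 X81.2895 Y46.0918 F1709
M5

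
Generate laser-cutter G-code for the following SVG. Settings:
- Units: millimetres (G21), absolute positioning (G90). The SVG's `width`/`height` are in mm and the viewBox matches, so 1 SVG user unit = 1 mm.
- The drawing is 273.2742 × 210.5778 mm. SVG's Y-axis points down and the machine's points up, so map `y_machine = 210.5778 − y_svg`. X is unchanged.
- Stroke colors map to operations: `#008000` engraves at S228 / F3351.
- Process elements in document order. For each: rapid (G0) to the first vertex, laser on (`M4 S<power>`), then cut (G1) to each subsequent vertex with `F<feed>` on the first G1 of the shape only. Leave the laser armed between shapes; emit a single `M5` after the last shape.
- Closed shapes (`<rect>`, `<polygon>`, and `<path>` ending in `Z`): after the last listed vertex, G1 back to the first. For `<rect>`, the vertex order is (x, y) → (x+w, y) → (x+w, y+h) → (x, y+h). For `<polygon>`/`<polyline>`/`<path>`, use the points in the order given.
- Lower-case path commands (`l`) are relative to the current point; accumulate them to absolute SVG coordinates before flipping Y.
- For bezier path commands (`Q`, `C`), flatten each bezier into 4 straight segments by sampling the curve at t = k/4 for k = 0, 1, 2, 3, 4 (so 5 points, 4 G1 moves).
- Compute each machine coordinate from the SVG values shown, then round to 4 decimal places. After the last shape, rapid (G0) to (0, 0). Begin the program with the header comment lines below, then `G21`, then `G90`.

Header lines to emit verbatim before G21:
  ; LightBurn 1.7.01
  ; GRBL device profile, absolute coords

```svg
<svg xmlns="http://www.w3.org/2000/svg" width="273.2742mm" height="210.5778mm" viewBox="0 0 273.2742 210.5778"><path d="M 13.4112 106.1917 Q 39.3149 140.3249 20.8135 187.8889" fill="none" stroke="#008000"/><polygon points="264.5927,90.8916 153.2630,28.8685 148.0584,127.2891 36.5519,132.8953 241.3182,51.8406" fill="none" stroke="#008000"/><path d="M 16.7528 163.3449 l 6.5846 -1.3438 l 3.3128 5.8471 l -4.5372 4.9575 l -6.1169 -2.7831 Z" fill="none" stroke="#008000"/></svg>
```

viewBox `0 0 273.2742 210.5778` with mm width/height → 1 unit = 1 mm. Flip: y_m = 210.5778 − y_svg.

**Shape 1** — `<path>` quadratic bezier, stroke `#008000` → engrave (S228, F3351). Control points (SVG): P0=(13.4112,106.1917), P1=(39.3149,140.3249), P2=(20.8135,187.8889); sampled at t=k/4. Machine vertices: (13.4112,104.3861) → (23.5877,86.4801) → (28.2136,66.8952) → (27.2889,45.6315) → (20.8135,22.6889). Open path.

**Shape 2** — `<polygon>` closed polygon, stroke `#008000` → engrave (S228, F3351). Machine vertices: (264.5927,119.6862) → (153.2630,181.7093) → (148.0584,83.2887) → (36.5519,77.6825) → (241.3182,158.7372) → (264.5927,119.6862). Closed: final G1 returns to the first vertex.

**Shape 3** — `<path>` regular polygon, stroke `#008000` → engrave (S228, F3351). Machine vertices: (16.7528,47.2329) → (23.3374,48.5767) → (26.6502,42.7296) → (22.1130,37.7721) → (15.9961,40.5552) → (16.7528,47.2329). Closed: final G1 returns to the first vertex.

; LightBurn 1.7.01
; GRBL device profile, absolute coords
G21
G90
G0 X13.4112 Y104.3861
M4 S228
G1 X23.5877 Y86.4801 F3351
G1 X28.2136 Y66.8952
G1 X27.2889 Y45.6315
G1 X20.8135 Y22.6889
G0 X264.5927 Y119.6862
M4 S228
G1 X153.2630 Y181.7093 F3351
G1 X148.0584 Y83.2887
G1 X36.5519 Y77.6825
G1 X241.3182 Y158.7372
G1 X264.5927 Y119.6862
G0 X16.7528 Y47.2329
M4 S228
G1 X23.3374 Y48.5767 F3351
G1 X26.6502 Y42.7296
G1 X22.1130 Y37.7721
G1 X15.9961 Y40.5552
G1 X16.7528 Y47.2329
M5
G0 X0.0000 Y0.0000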